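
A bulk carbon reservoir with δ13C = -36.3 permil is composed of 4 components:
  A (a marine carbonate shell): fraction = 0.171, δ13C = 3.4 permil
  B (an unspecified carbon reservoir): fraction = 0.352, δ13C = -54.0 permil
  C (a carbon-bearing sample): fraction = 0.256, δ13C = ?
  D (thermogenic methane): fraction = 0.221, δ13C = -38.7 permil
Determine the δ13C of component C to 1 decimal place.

-36.4 permil

Isotope mass balance: δ_bulk = Σ fᵢ·δᵢ.
-36.3 = 0.171×(3.4) + 0.352×(-54.0) + 0.256×δ_C + 0.221×(-38.7)
0.256·δ_C = -36.3 − (-26.979) = -9.321
δ_C = -9.321 / 0.256 = -36.41 permil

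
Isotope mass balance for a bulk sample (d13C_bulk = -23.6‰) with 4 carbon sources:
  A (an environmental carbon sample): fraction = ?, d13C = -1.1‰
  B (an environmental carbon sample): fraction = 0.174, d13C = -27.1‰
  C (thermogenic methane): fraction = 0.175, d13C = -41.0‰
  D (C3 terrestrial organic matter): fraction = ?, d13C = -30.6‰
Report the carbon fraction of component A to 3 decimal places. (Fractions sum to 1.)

0.278

Let f_A and f_D be the unknown fractions; fractions sum to 1 so f_A + f_D = 0.651.
Mass balance: Σ fᵢ·δᵢ = δ_bulk ⇒ f_A·(-1.1) + f_D·(-30.6) = -23.6 − (-11.890) = -11.710
Substitute f_D = 0.651 − f_A:
f_A·(-1.1 − -30.6) = -11.710 − 0.651×(-30.6) = 8.211
f_A = 8.211 / 29.5 = 0.2783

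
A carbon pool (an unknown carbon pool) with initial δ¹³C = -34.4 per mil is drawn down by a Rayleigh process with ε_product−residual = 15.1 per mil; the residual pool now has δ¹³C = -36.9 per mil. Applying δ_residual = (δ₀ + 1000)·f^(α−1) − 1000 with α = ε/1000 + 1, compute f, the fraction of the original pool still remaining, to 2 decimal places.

0.84

α − 1 = ε/1000 = 0.0151
(δ_res + 1000)/(δ₀ + 1000) = (-36.9 + 1000)/(-34.4 + 1000) = 963.1/965.6 = 0.997411
f = 0.997411^(1/0.0151) = exp(ln(0.997411)/0.0151) = exp(-0.00259/0.0151)
f = exp(-0.1717) = 0.8422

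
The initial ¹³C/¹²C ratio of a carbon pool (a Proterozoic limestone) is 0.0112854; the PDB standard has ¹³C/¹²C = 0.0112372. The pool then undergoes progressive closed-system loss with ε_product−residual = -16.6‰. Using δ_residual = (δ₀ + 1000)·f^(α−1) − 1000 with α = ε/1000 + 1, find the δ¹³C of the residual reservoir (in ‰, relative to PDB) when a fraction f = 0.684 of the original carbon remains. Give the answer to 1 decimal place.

10.6‰

δ₀ = (0.0112854/0.0112372 − 1)×1000 = (1.004289 − 1)×1000 = 4.289‰
α − 1 = ε/1000 = -0.0166
f^(α−1) = 0.684^(-0.0166) = 1.006325
δ_res = (4.289 + 1000) × 1.006325 − 1000 = 1010.641 − 1000 = 10.64‰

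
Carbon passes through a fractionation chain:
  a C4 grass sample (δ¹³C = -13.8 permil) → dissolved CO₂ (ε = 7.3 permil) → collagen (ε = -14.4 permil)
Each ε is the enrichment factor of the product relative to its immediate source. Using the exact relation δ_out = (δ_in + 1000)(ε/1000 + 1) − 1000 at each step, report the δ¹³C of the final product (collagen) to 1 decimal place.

step 1: δ = (-13.80 + 1000)·(7.3/1000 + 1) − 1000 = -6.60 permil
step 2: δ = (-6.60 + 1000)·(-14.4/1000 + 1) − 1000 = -20.91 permil

-20.9 permil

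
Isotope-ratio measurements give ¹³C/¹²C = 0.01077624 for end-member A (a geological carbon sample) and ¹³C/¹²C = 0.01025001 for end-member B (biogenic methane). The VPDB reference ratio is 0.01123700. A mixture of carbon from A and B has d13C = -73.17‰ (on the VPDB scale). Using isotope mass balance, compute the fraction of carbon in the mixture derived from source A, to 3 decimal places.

δ_A = (0.01077624/0.01123700 − 1)×1000 = (0.958996 − 1)×1000 = -41.004‰
δ_B = (0.01025001/0.01123700 − 1)×1000 = (0.912166 − 1)×1000 = -87.834‰
f_A = (δ_mix − δ_B)/(δ_A − δ_B) = (-73.17 − (-87.834))/(-41.004 − (-87.834))
f_A = 14.664 / 46.830 = 0.3131

0.313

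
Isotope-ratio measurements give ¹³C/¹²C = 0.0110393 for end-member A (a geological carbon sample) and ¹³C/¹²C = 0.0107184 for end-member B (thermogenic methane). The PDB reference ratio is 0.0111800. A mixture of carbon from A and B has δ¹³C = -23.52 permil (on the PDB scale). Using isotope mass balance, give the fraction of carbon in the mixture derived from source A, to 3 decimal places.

δ_A = (0.0110393/0.0111800 − 1)×1000 = (0.987415 − 1)×1000 = -12.585 permil
δ_B = (0.0107184/0.0111800 − 1)×1000 = (0.958712 − 1)×1000 = -41.288 permil
f_A = (δ_mix − δ_B)/(δ_A − δ_B) = (-23.52 − (-41.288))/(-12.585 − (-41.288))
f_A = 17.768 / 28.703 = 0.6190

0.619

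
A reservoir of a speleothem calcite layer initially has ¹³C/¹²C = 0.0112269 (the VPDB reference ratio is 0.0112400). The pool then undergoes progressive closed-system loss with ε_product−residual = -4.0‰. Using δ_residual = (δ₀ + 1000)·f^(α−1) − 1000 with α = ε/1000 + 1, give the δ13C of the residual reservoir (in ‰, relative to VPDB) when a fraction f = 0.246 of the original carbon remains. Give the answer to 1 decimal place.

4.5‰

δ₀ = (0.0112269/0.0112400 − 1)×1000 = (0.998835 − 1)×1000 = -1.165‰
α − 1 = ε/1000 = -0.0040
f^(α−1) = 0.246^(-0.0040) = 1.005625
δ_res = (-1.165 + 1000) × 1.005625 − 1000 = 1004.453 − 1000 = 4.45‰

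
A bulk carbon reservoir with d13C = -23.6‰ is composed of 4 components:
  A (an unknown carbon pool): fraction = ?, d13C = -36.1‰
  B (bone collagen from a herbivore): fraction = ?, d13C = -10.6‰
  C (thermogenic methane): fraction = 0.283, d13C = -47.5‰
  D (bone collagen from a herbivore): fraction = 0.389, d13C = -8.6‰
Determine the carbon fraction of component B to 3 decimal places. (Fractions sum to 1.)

Let f_B and f_A be the unknown fractions; fractions sum to 1 so f_B + f_A = 0.328.
Mass balance: Σ fᵢ·δᵢ = δ_bulk ⇒ f_B·(-10.6) + f_A·(-36.1) = -23.6 − (-16.788) = -6.812
Substitute f_A = 0.328 − f_B:
f_B·(-10.6 − -36.1) = -6.812 − 0.328×(-36.1) = 5.029
f_B = 5.029 / 25.5 = 0.1972

0.197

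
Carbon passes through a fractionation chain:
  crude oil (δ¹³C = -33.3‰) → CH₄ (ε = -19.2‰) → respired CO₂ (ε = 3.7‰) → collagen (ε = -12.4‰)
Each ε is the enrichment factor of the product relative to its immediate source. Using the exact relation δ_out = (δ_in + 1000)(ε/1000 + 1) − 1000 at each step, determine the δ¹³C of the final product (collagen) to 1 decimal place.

-60.2‰

step 1: δ = (-33.30 + 1000)·(-19.2/1000 + 1) − 1000 = -51.86‰
step 2: δ = (-51.86 + 1000)·(3.7/1000 + 1) − 1000 = -48.35‰
step 3: δ = (-48.35 + 1000)·(-12.4/1000 + 1) − 1000 = -60.15‰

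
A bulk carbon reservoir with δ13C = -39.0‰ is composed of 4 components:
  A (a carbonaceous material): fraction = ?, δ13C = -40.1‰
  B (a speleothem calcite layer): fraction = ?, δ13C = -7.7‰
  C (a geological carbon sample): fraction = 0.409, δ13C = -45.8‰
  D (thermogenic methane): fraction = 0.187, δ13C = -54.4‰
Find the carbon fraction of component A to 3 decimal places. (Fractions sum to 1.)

0.216

Let f_A and f_B be the unknown fractions; fractions sum to 1 so f_A + f_B = 0.404.
Mass balance: Σ fᵢ·δᵢ = δ_bulk ⇒ f_A·(-40.1) + f_B·(-7.7) = -39.0 − (-28.905) = -10.095
Substitute f_B = 0.404 − f_A:
f_A·(-40.1 − -7.7) = -10.095 − 0.404×(-7.7) = -6.984
f_A = -6.984 / -32.4 = 0.2156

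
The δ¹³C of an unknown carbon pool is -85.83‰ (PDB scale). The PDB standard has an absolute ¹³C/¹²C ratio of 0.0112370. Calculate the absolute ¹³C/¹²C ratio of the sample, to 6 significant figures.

R_sample = R_standard × (δ¹³C/1000 + 1)
R_sample = 0.0112370 × (-85.83/1000 + 1) = 0.0112370 × 0.914170
R_sample = 0.0102725

0.0102725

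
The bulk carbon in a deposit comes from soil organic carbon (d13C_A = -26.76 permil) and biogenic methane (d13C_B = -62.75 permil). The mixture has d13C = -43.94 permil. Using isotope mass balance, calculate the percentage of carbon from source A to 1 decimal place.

δ_mix = f_A·δ_A + (1 − f_A)·δ_B  ⇒  f_A = (δ_mix − δ_B)/(δ_A − δ_B)
f_A = (-43.94 − (-62.75)) / (-26.76 − (-62.75))
f_A = 18.81 / 35.99 = 0.5226

52.3%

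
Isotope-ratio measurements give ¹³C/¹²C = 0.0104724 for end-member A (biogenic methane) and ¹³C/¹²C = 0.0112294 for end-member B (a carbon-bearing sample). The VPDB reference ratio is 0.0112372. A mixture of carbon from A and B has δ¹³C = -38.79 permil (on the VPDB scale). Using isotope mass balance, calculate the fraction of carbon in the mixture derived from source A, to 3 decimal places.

δ_A = (0.0104724/0.0112372 − 1)×1000 = (0.931940 − 1)×1000 = -68.060 permil
δ_B = (0.0112294/0.0112372 − 1)×1000 = (0.999306 − 1)×1000 = -0.694 permil
f_A = (δ_mix − δ_B)/(δ_A − δ_B) = (-38.79 − (-0.694))/(-68.060 − (-0.694))
f_A = -38.096 / -67.366 = 0.5655

0.566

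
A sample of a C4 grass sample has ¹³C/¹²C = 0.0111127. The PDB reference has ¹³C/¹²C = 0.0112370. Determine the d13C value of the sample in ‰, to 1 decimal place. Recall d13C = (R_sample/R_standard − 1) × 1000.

d13C = (R_sample / R_standard − 1) × 1000
R_sample / R_standard = 0.0111127 / 0.0112370 = 0.988938
d13C = (0.988938 − 1) × 1000 = -11.06‰

-11.1‰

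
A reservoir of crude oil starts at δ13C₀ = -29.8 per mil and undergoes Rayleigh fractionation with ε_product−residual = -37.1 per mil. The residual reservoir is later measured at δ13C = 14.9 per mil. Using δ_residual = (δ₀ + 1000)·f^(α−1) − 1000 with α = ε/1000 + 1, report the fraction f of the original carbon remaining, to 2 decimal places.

0.30

α − 1 = ε/1000 = -0.0371
(δ_res + 1000)/(δ₀ + 1000) = (14.9 + 1000)/(-29.8 + 1000) = 1014.9/970.2 = 1.046073
f = 1.046073^(1/-0.0371) = exp(ln(1.046073)/-0.0371) = exp(0.04504/-0.0371)
f = exp(-1.2141) = 0.2970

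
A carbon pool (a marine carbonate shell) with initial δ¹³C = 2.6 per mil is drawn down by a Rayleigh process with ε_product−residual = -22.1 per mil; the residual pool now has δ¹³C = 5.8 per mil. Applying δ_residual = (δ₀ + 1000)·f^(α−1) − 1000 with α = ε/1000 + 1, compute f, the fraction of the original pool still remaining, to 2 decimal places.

α − 1 = ε/1000 = -0.0221
(δ_res + 1000)/(δ₀ + 1000) = (5.8 + 1000)/(2.6 + 1000) = 1005.8/1002.6 = 1.003192
f = 1.003192^(1/-0.0221) = exp(ln(1.003192)/-0.0221) = exp(0.00319/-0.0221)
f = exp(-0.1442) = 0.8657

0.87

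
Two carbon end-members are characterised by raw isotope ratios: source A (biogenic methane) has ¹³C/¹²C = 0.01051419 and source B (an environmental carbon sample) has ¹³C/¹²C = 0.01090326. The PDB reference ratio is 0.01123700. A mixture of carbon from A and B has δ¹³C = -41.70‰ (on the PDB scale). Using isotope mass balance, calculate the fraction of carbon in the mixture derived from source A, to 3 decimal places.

δ_A = (0.01051419/0.01123700 − 1)×1000 = (0.935676 − 1)×1000 = -64.324‰
δ_B = (0.01090326/0.01123700 − 1)×1000 = (0.970300 − 1)×1000 = -29.700‰
f_A = (δ_mix − δ_B)/(δ_A − δ_B) = (-41.70 − (-29.700))/(-64.324 − (-29.700))
f_A = -12.000 / -34.624 = 0.3466

0.347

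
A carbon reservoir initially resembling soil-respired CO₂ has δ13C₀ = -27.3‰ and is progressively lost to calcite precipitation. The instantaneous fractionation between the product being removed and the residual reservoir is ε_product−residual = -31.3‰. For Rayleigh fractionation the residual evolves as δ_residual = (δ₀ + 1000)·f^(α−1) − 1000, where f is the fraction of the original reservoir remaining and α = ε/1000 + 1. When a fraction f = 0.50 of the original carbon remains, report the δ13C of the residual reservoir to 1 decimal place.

-6.0‰

Rayleigh residual: δ_res = (δ₀ + 1000)·f^(α−1) − 1000
α = ε/1000 + 1 = 0.96870, so α − 1 = -0.03130
f^(α−1) = 0.50^(-0.03130) = 1.021933
δ_res = (-27.3 + 1000) × 1.021933 − 1000 = 994.034 − 1000 = -5.97‰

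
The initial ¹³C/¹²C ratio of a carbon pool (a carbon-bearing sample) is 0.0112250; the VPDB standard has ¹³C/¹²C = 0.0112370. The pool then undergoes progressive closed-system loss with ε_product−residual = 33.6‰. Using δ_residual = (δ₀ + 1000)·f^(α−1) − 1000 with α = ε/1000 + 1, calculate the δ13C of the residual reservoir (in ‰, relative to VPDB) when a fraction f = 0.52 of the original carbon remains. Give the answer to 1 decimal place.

δ₀ = (0.0112250/0.0112370 − 1)×1000 = (0.998932 − 1)×1000 = -1.068‰
α − 1 = ε/1000 = 0.0336
f^(α−1) = 0.52^(0.0336) = 0.978268
δ_res = (-1.068 + 1000) × 0.978268 − 1000 = 977.223 − 1000 = -22.78‰

-22.8‰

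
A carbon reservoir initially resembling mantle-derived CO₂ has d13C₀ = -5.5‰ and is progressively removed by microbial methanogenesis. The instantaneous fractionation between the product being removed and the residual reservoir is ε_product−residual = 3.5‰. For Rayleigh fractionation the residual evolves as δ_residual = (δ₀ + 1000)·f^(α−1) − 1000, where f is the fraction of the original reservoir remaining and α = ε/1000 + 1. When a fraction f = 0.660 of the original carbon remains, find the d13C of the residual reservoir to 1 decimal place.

Rayleigh residual: δ_res = (δ₀ + 1000)·f^(α−1) − 1000
α = ε/1000 + 1 = 1.00350, so α − 1 = 0.00350
f^(α−1) = 0.660^(0.00350) = 0.998547
δ_res = (-5.5 + 1000) × 0.998547 − 1000 = 993.055 − 1000 = -6.95‰

-6.9‰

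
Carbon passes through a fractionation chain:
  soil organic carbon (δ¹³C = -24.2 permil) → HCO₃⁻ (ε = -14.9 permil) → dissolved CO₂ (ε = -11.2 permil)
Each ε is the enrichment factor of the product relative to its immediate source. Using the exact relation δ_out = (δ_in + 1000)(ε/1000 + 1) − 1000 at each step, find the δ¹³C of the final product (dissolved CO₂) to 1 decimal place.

step 1: δ = (-24.20 + 1000)·(-14.9/1000 + 1) − 1000 = -38.74 permil
step 2: δ = (-38.74 + 1000)·(-11.2/1000 + 1) − 1000 = -49.51 permil

-49.5 permil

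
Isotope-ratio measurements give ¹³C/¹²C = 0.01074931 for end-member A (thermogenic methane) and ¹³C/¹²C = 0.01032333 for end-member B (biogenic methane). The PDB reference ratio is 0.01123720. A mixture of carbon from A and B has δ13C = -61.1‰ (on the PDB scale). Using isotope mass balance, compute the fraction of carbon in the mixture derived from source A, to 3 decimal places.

δ_A = (0.01074931/0.01123720 − 1)×1000 = (0.956583 − 1)×1000 = -43.417‰
δ_B = (0.01032333/0.01123720 − 1)×1000 = (0.918675 − 1)×1000 = -81.325‰
f_A = (δ_mix − δ_B)/(δ_A − δ_B) = (-61.1 − (-81.325))/(-43.417 − (-81.325))
f_A = 20.225 / 37.908 = 0.5335

0.534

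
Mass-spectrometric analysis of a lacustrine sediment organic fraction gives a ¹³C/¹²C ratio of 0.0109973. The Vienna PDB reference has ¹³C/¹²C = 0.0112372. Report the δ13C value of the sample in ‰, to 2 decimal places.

δ13C = (R_sample / R_standard − 1) × 1000
R_sample / R_standard = 0.0109973 / 0.0112372 = 0.978651
δ13C = (0.978651 − 1) × 1000 = -21.349‰

-21.35‰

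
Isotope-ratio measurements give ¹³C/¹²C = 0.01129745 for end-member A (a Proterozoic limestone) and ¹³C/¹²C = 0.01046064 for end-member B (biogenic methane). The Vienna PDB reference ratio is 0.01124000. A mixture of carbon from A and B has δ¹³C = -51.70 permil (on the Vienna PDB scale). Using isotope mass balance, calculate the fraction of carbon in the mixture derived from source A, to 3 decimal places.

0.237

δ_A = (0.01129745/0.01124000 − 1)×1000 = (1.005111 − 1)×1000 = 5.111 permil
δ_B = (0.01046064/0.01124000 − 1)×1000 = (0.930662 − 1)×1000 = -69.338 permil
f_A = (δ_mix − δ_B)/(δ_A − δ_B) = (-51.70 − (-69.338))/(5.111 − (-69.338))
f_A = 17.638 / 74.449 = 0.2369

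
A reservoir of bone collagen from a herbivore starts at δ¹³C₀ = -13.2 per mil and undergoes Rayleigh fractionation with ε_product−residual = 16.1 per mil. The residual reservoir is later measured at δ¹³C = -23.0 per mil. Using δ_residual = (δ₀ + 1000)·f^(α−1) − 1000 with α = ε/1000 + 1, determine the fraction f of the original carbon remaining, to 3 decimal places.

0.538

α − 1 = ε/1000 = 0.0161
(δ_res + 1000)/(δ₀ + 1000) = (-23.0 + 1000)/(-13.2 + 1000) = 977.0/986.8 = 0.990069
f = 0.990069^(1/0.0161) = exp(ln(0.990069)/0.0161) = exp(-0.00998/0.0161)
f = exp(-0.6199) = 0.5380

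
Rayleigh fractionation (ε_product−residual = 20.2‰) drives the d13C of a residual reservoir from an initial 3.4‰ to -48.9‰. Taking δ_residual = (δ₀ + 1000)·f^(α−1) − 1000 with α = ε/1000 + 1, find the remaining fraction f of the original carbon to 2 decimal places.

α − 1 = ε/1000 = 0.0202
(δ_res + 1000)/(δ₀ + 1000) = (-48.9 + 1000)/(3.4 + 1000) = 951.1/1003.4 = 0.947877
f = 0.947877^(1/0.0202) = exp(ln(0.947877)/0.0202) = exp(-0.05353/0.0202)
f = exp(-2.6500) = 0.0707

0.07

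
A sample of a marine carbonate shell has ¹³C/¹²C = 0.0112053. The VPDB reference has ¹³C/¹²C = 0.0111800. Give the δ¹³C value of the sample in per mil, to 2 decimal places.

δ¹³C = (R_sample / R_standard − 1) × 1000
R_sample / R_standard = 0.0112053 / 0.0111800 = 1.002263
δ¹³C = (1.002263 − 1) × 1000 = 2.263 per mil

2.26 per mil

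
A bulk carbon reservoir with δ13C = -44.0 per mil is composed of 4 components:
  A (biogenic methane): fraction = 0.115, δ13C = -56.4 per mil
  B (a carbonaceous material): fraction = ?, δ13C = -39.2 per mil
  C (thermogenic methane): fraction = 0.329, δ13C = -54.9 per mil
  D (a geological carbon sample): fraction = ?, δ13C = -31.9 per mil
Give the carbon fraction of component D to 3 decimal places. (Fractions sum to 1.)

Let f_D and f_B be the unknown fractions; fractions sum to 1 so f_D + f_B = 0.556.
Mass balance: Σ fᵢ·δᵢ = δ_bulk ⇒ f_D·(-31.9) + f_B·(-39.2) = -44.0 − (-24.548) = -19.452
Substitute f_B = 0.556 − f_D:
f_D·(-31.9 − -39.2) = -19.452 − 0.556×(-39.2) = 2.343
f_D = 2.343 / 7.3 = 0.3210

0.321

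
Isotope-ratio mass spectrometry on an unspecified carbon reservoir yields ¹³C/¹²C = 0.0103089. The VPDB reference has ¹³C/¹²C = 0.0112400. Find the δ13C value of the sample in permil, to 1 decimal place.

-82.8 permil

δ13C = (R_sample / R_standard − 1) × 1000
R_sample / R_standard = 0.0103089 / 0.0112400 = 0.917162
δ13C = (0.917162 − 1) × 1000 = -82.84 permil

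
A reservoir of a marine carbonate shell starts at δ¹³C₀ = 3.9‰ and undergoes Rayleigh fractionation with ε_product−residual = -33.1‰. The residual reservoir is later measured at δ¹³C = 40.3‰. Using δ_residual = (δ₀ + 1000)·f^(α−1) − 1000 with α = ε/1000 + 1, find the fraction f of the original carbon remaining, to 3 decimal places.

α − 1 = ε/1000 = -0.0331
(δ_res + 1000)/(δ₀ + 1000) = (40.3 + 1000)/(3.9 + 1000) = 1040.3/1003.9 = 1.036259
f = 1.036259^(1/-0.0331) = exp(ln(1.036259)/-0.0331) = exp(0.03562/-0.0331)
f = exp(-1.0760) = 0.3409

0.341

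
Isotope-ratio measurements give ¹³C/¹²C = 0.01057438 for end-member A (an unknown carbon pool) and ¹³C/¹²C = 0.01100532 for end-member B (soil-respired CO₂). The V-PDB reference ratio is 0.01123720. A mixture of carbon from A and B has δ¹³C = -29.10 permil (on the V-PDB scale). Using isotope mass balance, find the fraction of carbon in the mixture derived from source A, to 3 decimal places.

0.221

δ_A = (0.01057438/0.01123720 − 1)×1000 = (0.941016 − 1)×1000 = -58.984 permil
δ_B = (0.01100532/0.01123720 − 1)×1000 = (0.979365 − 1)×1000 = -20.635 permil
f_A = (δ_mix − δ_B)/(δ_A − δ_B) = (-29.10 − (-20.635))/(-58.984 − (-20.635))
f_A = -8.465 / -38.349 = 0.2207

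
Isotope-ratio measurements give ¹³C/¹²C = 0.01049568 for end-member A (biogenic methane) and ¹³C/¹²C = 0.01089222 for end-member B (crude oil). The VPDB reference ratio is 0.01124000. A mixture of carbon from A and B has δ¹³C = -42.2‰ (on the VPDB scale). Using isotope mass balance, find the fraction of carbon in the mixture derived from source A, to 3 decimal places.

δ_A = (0.01049568/0.01124000 − 1)×1000 = (0.933779 − 1)×1000 = -66.221‰
δ_B = (0.01089222/0.01124000 − 1)×1000 = (0.969059 − 1)×1000 = -30.941‰
f_A = (δ_mix − δ_B)/(δ_A − δ_B) = (-42.2 − (-30.941))/(-66.221 − (-30.941))
f_A = -11.259 / -35.279 = 0.3191

0.319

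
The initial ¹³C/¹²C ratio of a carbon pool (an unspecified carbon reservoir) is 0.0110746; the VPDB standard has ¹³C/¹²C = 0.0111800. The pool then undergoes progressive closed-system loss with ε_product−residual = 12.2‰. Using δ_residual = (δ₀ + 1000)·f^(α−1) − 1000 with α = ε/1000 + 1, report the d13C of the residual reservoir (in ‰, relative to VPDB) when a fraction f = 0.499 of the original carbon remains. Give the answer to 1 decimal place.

δ₀ = (0.0110746/0.0111800 − 1)×1000 = (0.990572 − 1)×1000 = -9.428‰
α − 1 = ε/1000 = 0.0122
f^(α−1) = 0.499^(0.0122) = 0.991555
δ_res = (-9.428 + 1000) × 0.991555 − 1000 = 982.207 − 1000 = -17.79‰

-17.8‰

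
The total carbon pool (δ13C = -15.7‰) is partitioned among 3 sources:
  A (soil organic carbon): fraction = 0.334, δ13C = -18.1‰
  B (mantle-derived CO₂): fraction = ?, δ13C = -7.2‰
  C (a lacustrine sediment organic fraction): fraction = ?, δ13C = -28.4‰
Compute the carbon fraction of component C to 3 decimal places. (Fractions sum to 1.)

Let f_C and f_B be the unknown fractions; fractions sum to 1 so f_C + f_B = 0.666.
Mass balance: Σ fᵢ·δᵢ = δ_bulk ⇒ f_C·(-28.4) + f_B·(-7.2) = -15.7 − (-6.045) = -9.655
Substitute f_B = 0.666 − f_C:
f_C·(-28.4 − -7.2) = -9.655 − 0.666×(-7.2) = -4.859
f_C = -4.859 / -21.2 = 0.2292

0.229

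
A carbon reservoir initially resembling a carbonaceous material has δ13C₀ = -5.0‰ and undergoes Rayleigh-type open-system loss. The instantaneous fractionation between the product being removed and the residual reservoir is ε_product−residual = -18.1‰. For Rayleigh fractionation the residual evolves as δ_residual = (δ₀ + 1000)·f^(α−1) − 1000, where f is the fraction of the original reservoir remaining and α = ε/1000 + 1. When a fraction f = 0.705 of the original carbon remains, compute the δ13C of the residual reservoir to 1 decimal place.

1.3‰

Rayleigh residual: δ_res = (δ₀ + 1000)·f^(α−1) − 1000
α = ε/1000 + 1 = 0.98190, so α − 1 = -0.01810
f^(α−1) = 0.705^(-0.01810) = 1.006347
δ_res = (-5.0 + 1000) × 1.006347 − 1000 = 1001.315 − 1000 = 1.32‰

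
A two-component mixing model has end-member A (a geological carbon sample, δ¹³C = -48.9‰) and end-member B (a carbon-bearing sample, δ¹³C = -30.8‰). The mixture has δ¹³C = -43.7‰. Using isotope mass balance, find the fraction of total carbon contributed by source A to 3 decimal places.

δ_mix = f_A·δ_A + (1 − f_A)·δ_B  ⇒  f_A = (δ_mix − δ_B)/(δ_A − δ_B)
f_A = (-43.7 − (-30.8)) / (-48.9 − (-30.8))
f_A = -12.9 / -18.1 = 0.7127

0.713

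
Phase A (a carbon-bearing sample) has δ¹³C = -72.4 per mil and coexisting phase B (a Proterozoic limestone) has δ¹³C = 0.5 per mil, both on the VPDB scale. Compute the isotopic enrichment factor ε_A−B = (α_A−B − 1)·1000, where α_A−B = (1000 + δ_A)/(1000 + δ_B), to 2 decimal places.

α_A−B = (1000 + -72.4) / (1000 + 0.5) = 927.6 / 1000.5 = 0.927136
ε_A−B = (0.927136 − 1) × 1000 = -72.864 per mil
(The approximation ε ≈ δ_A − δ_B would give -72.9 per mil.)

-72.86 per mil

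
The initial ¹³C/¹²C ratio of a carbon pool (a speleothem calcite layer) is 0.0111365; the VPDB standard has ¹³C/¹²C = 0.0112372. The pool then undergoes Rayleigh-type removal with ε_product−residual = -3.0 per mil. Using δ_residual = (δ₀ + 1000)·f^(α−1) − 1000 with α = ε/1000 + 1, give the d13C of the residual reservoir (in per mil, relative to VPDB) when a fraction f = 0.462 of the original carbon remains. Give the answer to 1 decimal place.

-6.7 per mil

δ₀ = (0.0111365/0.0112372 − 1)×1000 = (0.991039 − 1)×1000 = -8.961 per mil
α − 1 = ε/1000 = -0.0030
f^(α−1) = 0.462^(-0.0030) = 1.002319
δ_res = (-8.961 + 1000) × 1.002319 − 1000 = 993.337 − 1000 = -6.66 per mil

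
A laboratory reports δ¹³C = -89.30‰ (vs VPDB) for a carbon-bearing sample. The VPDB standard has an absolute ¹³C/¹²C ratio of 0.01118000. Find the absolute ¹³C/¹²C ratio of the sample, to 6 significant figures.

R_sample = R_standard × (δ¹³C/1000 + 1)
R_sample = 0.01118000 × (-89.30/1000 + 1) = 0.01118000 × 0.910700
R_sample = 0.0101816

0.0101816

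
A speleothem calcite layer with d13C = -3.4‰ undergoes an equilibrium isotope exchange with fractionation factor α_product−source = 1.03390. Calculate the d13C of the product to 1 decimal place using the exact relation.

δ_product = (δ_source + 1000)·α − 1000
δ_product = (-3.4 + 1000) × 1.03390 − 1000
δ_product = 1030.385 − 1000 = 30.38‰

30.4‰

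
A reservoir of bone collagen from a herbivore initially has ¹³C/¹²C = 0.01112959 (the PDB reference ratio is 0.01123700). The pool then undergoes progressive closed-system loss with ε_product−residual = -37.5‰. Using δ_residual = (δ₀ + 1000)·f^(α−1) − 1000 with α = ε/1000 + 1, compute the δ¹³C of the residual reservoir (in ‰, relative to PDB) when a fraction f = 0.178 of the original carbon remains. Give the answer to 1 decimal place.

56.7‰

δ₀ = (0.01112959/0.01123700 − 1)×1000 = (0.990441 − 1)×1000 = -9.559‰
α − 1 = ε/1000 = -0.0375
f^(α−1) = 0.178^(-0.0375) = 1.066864
δ_res = (-9.559 + 1000) × 1.066864 − 1000 = 1056.667 − 1000 = 56.67‰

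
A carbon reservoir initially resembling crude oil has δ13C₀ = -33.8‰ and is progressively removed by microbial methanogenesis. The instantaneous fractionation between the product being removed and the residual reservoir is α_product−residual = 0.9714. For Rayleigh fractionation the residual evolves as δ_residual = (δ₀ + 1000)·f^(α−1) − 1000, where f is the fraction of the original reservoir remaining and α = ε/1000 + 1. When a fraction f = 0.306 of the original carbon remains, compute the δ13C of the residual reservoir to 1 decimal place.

-0.5‰

Rayleigh residual: δ_res = (δ₀ + 1000)·f^(α−1) − 1000
α − 1 = -0.02860
f^(α−1) = 0.306^(-0.02860) = 1.034447
δ_res = (-33.8 + 1000) × 1.034447 − 1000 = 999.483 − 1000 = -0.52‰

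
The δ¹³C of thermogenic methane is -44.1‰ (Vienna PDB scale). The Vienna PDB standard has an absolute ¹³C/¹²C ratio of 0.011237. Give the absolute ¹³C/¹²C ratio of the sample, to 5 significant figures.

R_sample = R_standard × (δ¹³C/1000 + 1)
R_sample = 0.011237 × (-44.1/1000 + 1) = 0.011237 × 0.955900
R_sample = 0.0107414

0.010741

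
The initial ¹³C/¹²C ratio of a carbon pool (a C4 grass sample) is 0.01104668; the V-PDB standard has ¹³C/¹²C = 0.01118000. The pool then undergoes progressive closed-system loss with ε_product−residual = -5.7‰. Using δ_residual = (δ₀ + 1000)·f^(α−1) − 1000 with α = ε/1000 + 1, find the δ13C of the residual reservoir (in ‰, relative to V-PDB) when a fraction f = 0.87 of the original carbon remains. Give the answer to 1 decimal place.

δ₀ = (0.01104668/0.01118000 − 1)×1000 = (0.988075 − 1)×1000 = -11.925‰
α − 1 = ε/1000 = -0.0057
f^(α−1) = 0.87^(-0.0057) = 1.000794
δ_res = (-11.925 + 1000) × 1.000794 − 1000 = 988.860 − 1000 = -11.14‰

-11.1‰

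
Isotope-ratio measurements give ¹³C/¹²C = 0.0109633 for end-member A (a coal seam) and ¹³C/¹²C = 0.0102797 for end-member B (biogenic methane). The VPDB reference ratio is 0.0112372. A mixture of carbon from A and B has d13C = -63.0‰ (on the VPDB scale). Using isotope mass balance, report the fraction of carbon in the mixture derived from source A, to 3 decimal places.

δ_A = (0.0109633/0.0112372 − 1)×1000 = (0.975626 − 1)×1000 = -24.374‰
δ_B = (0.0102797/0.0112372 − 1)×1000 = (0.914792 − 1)×1000 = -85.208‰
f_A = (δ_mix − δ_B)/(δ_A − δ_B) = (-63.0 − (-85.208))/(-24.374 − (-85.208))
f_A = 22.208 / 60.834 = 0.3651

0.365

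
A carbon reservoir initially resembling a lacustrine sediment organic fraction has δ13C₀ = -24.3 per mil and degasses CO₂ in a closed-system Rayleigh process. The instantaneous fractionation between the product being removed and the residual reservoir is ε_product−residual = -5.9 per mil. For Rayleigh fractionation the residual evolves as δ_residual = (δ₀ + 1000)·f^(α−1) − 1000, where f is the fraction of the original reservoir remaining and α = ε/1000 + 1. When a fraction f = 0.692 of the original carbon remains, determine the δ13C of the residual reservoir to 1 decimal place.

Rayleigh residual: δ_res = (δ₀ + 1000)·f^(α−1) − 1000
α = ε/1000 + 1 = 0.99410, so α − 1 = -0.00590
f^(α−1) = 0.692^(-0.00590) = 1.002175
δ_res = (-24.3 + 1000) × 1.002175 − 1000 = 977.822 − 1000 = -22.18 per mil

-22.2 per mil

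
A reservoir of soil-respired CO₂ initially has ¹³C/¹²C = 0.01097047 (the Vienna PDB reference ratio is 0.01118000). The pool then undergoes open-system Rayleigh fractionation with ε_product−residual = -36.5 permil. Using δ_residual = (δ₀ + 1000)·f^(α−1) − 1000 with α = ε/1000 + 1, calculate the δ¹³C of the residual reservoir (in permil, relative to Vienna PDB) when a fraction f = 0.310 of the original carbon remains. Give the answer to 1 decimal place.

24.1 permil

δ₀ = (0.01097047/0.01118000 − 1)×1000 = (0.981258 − 1)×1000 = -18.742 permil
α − 1 = ε/1000 = -0.0365
f^(α−1) = 0.310^(-0.0365) = 1.043675
δ_res = (-18.742 + 1000) × 1.043675 − 1000 = 1024.115 − 1000 = 24.12 permil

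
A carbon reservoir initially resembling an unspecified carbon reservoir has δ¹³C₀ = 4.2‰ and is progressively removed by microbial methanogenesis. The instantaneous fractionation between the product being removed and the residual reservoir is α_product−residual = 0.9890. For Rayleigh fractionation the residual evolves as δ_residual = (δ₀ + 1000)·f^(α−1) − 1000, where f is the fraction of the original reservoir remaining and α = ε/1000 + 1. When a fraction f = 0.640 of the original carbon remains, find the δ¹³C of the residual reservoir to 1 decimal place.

9.1‰

Rayleigh residual: δ_res = (δ₀ + 1000)·f^(α−1) − 1000
α − 1 = -0.01100
f^(α−1) = 0.640^(-0.01100) = 1.004921
δ_res = (4.2 + 1000) × 1.004921 − 1000 = 1009.142 − 1000 = 9.14‰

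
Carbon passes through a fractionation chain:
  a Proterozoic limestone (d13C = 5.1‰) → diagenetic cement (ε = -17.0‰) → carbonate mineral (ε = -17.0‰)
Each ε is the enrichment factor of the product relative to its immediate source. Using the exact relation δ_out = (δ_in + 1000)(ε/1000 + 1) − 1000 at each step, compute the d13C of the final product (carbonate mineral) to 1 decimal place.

-28.8‰

step 1: δ = (5.10 + 1000)·(-17.0/1000 + 1) − 1000 = -11.99‰
step 2: δ = (-11.99 + 1000)·(-17.0/1000 + 1) − 1000 = -28.78‰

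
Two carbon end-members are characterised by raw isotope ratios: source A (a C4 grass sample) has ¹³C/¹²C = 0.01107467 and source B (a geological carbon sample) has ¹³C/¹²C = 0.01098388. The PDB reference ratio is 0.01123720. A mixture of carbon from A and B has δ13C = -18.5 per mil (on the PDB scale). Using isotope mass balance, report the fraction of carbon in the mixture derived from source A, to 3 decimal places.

δ_A = (0.01107467/0.01123720 − 1)×1000 = (0.985536 − 1)×1000 = -14.464 per mil
δ_B = (0.01098388/0.01123720 − 1)×1000 = (0.977457 − 1)×1000 = -22.543 per mil
f_A = (δ_mix − δ_B)/(δ_A − δ_B) = (-18.5 − (-22.543))/(-14.464 − (-22.543))
f_A = 4.043 / 8.079 = 0.5004

0.500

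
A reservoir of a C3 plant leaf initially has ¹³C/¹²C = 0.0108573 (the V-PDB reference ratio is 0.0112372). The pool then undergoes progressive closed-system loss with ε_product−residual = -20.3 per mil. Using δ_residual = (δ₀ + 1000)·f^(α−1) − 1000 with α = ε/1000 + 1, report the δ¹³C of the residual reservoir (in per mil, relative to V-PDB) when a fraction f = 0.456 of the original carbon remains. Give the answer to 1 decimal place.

δ₀ = (0.0108573/0.0112372 − 1)×1000 = (0.966193 − 1)×1000 = -33.807 per mil
α − 1 = ε/1000 = -0.0203
f^(α−1) = 0.456^(-0.0203) = 1.016069
δ_res = (-33.807 + 1000) × 1.016069 − 1000 = 981.718 − 1000 = -18.28 per mil

-18.3 per mil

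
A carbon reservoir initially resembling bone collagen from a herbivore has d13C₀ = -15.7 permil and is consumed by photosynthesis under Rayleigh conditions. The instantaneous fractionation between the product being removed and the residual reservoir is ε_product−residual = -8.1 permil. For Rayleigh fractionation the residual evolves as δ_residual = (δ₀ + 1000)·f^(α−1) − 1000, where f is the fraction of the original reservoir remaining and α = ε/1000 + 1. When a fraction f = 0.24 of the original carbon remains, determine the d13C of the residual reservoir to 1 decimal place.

-4.3 permil

Rayleigh residual: δ_res = (δ₀ + 1000)·f^(α−1) − 1000
α = ε/1000 + 1 = 0.99190, so α − 1 = -0.00810
f^(α−1) = 0.24^(-0.00810) = 1.011627
δ_res = (-15.7 + 1000) × 1.011627 − 1000 = 995.744 − 1000 = -4.26 permil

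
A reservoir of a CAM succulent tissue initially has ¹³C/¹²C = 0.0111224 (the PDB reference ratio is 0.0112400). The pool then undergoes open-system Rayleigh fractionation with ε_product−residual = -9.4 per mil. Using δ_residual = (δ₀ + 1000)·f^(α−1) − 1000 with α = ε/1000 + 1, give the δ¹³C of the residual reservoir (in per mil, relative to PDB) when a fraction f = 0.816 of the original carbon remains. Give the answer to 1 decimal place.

-8.6 per mil

δ₀ = (0.0111224/0.0112400 − 1)×1000 = (0.989537 − 1)×1000 = -10.463 per mil
α − 1 = ε/1000 = -0.0094
f^(α−1) = 0.816^(-0.0094) = 1.001913
δ_res = (-10.463 + 1000) × 1.001913 − 1000 = 991.431 − 1000 = -8.57 per mil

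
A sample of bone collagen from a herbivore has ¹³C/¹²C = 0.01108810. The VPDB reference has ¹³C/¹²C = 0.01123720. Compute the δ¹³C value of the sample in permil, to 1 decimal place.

-13.3 permil

δ¹³C = (R_sample / R_standard − 1) × 1000
R_sample / R_standard = 0.01108810 / 0.01123720 = 0.986732
δ¹³C = (0.986732 − 1) × 1000 = -13.27 permil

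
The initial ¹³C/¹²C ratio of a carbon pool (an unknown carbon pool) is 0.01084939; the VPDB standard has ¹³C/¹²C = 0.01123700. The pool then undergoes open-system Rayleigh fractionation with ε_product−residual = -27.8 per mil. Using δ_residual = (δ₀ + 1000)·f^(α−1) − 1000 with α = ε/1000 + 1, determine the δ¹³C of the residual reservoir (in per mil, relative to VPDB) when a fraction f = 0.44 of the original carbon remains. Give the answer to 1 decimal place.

-12.2 per mil

δ₀ = (0.01084939/0.01123700 − 1)×1000 = (0.965506 − 1)×1000 = -34.494 per mil
α − 1 = ε/1000 = -0.0278
f^(α−1) = 0.44^(-0.0278) = 1.023086
δ_res = (-34.494 + 1000) × 1.023086 − 1000 = 987.795 − 1000 = -12.20 per mil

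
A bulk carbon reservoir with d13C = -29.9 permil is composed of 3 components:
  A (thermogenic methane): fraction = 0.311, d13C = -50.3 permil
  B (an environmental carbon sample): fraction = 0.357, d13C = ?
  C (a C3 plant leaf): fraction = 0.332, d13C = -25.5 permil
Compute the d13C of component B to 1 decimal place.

Isotope mass balance: δ_bulk = Σ fᵢ·δᵢ.
-29.9 = 0.311×(-50.3) + 0.357×δ_B + 0.332×(-25.5)
0.357·δ_B = -29.9 − (-24.109) = -5.791
δ_B = -5.791 / 0.357 = -16.22 permil

-16.2 permil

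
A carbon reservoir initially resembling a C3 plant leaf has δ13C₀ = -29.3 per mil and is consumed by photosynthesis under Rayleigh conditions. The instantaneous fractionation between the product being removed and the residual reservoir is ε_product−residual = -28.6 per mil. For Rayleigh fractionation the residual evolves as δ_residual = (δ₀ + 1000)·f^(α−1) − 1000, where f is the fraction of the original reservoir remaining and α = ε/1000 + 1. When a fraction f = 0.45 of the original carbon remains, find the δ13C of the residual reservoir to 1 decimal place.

-6.9 per mil

Rayleigh residual: δ_res = (δ₀ + 1000)·f^(α−1) − 1000
α = ε/1000 + 1 = 0.97140, so α − 1 = -0.02860
f^(α−1) = 0.45^(-0.02860) = 1.023100
δ_res = (-29.3 + 1000) × 1.023100 − 1000 = 993.123 − 1000 = -6.88 per mil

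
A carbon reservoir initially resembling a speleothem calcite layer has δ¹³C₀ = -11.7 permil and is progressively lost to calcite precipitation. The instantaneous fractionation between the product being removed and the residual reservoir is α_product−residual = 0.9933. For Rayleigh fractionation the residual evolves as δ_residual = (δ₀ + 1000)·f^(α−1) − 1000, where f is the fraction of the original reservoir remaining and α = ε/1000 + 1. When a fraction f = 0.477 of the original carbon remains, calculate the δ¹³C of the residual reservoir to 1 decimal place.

Rayleigh residual: δ_res = (δ₀ + 1000)·f^(α−1) − 1000
α − 1 = -0.00670
f^(α−1) = 0.477^(-0.00670) = 1.004972
δ_res = (-11.7 + 1000) × 1.004972 − 1000 = 993.214 − 1000 = -6.79 permil

-6.8 permil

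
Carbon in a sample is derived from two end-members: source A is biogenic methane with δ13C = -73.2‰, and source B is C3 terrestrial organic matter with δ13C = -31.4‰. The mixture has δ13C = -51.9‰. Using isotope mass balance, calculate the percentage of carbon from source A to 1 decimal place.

49.0%

δ_mix = f_A·δ_A + (1 − f_A)·δ_B  ⇒  f_A = (δ_mix − δ_B)/(δ_A − δ_B)
f_A = (-51.9 − (-31.4)) / (-73.2 − (-31.4))
f_A = -20.5 / -41.8 = 0.4904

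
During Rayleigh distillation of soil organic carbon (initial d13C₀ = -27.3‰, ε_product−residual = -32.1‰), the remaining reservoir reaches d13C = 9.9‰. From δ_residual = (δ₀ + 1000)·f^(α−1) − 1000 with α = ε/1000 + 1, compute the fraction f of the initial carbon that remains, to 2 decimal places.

0.31

α − 1 = ε/1000 = -0.0321
(δ_res + 1000)/(δ₀ + 1000) = (9.9 + 1000)/(-27.3 + 1000) = 1009.9/972.7 = 1.038244
f = 1.038244^(1/-0.0321) = exp(ln(1.038244)/-0.0321) = exp(0.03753/-0.0321)
f = exp(-1.1692) = 0.3106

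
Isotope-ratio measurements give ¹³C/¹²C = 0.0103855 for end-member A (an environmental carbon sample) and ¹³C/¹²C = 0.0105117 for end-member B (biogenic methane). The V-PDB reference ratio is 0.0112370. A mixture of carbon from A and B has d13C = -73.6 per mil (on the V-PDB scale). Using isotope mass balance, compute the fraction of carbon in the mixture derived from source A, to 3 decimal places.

0.806

δ_A = (0.0103855/0.0112370 − 1)×1000 = (0.924224 − 1)×1000 = -75.776 per mil
δ_B = (0.0105117/0.0112370 − 1)×1000 = (0.935454 − 1)×1000 = -64.546 per mil
f_A = (δ_mix − δ_B)/(δ_A − δ_B) = (-73.6 − (-64.546))/(-75.776 − (-64.546))
f_A = -9.054 / -11.231 = 0.8062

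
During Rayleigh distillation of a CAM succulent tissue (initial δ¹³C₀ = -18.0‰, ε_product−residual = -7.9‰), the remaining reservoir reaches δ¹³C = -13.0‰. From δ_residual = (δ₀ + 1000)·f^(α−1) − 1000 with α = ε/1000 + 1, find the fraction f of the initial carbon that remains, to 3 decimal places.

0.526

α − 1 = ε/1000 = -0.0079
(δ_res + 1000)/(δ₀ + 1000) = (-13.0 + 1000)/(-18.0 + 1000) = 987.0/982.0 = 1.005092
f = 1.005092^(1/-0.0079) = exp(ln(1.005092)/-0.0079) = exp(0.00508/-0.0079)
f = exp(-0.6429) = 0.5258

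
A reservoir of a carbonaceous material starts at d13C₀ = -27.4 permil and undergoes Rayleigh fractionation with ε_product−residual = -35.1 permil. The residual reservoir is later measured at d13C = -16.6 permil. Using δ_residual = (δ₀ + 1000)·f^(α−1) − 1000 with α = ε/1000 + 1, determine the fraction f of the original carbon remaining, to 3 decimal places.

α − 1 = ε/1000 = -0.0351
(δ_res + 1000)/(δ₀ + 1000) = (-16.6 + 1000)/(-27.4 + 1000) = 983.4/972.6 = 1.011104
f = 1.011104^(1/-0.0351) = exp(ln(1.011104)/-0.0351) = exp(0.01104/-0.0351)
f = exp(-0.3146) = 0.7301

0.730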